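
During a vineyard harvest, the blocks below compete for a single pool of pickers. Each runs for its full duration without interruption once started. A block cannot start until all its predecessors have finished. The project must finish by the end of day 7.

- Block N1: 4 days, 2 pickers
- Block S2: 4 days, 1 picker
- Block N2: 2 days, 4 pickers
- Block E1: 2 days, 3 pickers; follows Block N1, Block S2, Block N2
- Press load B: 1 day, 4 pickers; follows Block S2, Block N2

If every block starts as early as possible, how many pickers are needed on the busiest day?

7

Early-start schedule: Block N1@1, Block S2@1, Block N2@1, Block E1@5, Press load B@5.
Load per day: day 1: 7, day 2: 7, day 3: 3, day 4: 3, day 5: 7, day 6: 3, day 7: 0.
Peak is 7.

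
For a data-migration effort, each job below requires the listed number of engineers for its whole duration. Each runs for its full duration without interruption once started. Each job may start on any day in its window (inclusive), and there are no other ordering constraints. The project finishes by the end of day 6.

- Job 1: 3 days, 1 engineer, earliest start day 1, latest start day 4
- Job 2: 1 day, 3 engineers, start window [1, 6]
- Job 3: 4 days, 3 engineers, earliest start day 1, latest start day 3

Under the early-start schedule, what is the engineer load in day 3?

4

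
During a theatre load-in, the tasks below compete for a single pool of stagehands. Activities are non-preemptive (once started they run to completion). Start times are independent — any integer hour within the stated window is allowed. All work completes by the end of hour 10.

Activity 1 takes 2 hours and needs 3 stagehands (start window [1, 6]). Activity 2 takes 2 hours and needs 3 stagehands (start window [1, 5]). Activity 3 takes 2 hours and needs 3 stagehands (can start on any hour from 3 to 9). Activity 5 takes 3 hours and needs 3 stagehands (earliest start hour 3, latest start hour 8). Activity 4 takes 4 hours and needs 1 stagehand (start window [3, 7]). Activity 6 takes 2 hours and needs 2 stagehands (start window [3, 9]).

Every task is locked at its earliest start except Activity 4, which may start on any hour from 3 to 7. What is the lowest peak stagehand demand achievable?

8

Activity 4@3: h1:6  h2:6  h3:9  h4:9  h5:4  h6:1  h7:0  h8:0  h9:0  h10:0 → peak 9
Activity 4@4: h1:6  h2:6  h3:8  h4:9  h5:4  h6:1  h7:1  h8:0  h9:0  h10:0 → peak 9
Activity 4@5: h1:6  h2:6  h3:8  h4:8  h5:4  h6:1  h7:1  h8:1  h9:0  h10:0 → peak 8
Activity 4@6: h1:6  h2:6  h3:8  h4:8  h5:3  h6:1  h7:1  h8:1  h9:1  h10:0 → peak 8
Activity 4@7: h1:6  h2:6  h3:8  h4:8  h5:3  h6:0  h7:1  h8:1  h9:1  h10:1 → peak 8
Best is Activity 4@5, peak 8.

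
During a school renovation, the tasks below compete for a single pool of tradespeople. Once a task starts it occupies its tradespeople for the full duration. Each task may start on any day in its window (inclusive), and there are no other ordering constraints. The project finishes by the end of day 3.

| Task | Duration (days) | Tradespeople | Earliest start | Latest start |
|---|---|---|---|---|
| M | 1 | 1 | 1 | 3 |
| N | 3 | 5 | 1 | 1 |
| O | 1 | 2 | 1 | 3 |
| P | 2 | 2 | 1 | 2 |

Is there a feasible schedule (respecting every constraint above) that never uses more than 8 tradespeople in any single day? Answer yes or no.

Schedule M@1, N@1, O@1, P@2: d1:8  d2:7  d3:7 — peak 8 ≤ 8.

yes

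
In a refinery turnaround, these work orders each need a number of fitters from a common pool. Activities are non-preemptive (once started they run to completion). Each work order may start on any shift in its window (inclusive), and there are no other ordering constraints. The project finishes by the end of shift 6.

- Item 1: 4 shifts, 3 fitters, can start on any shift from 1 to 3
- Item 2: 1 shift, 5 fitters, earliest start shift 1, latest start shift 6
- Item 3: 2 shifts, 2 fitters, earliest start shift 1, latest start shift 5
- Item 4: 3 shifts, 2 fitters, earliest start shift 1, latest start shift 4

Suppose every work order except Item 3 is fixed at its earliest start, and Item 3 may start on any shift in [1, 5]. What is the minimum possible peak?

10

Item 3@1: s1:12  s2:7  s3:5  s4:3  s5:0  s6:0 → peak 12
Item 3@2: s1:10  s2:7  s3:7  s4:3  s5:0  s6:0 → peak 10
Item 3@3: s1:10  s2:5  s3:7  s4:5  s5:0  s6:0 → peak 10
Item 3@4: s1:10  s2:5  s3:5  s4:5  s5:2  s6:0 → peak 10
Item 3@5: s1:10  s2:5  s3:5  s4:3  s5:2  s6:2 → peak 10
Best is Item 3@2, peak 10.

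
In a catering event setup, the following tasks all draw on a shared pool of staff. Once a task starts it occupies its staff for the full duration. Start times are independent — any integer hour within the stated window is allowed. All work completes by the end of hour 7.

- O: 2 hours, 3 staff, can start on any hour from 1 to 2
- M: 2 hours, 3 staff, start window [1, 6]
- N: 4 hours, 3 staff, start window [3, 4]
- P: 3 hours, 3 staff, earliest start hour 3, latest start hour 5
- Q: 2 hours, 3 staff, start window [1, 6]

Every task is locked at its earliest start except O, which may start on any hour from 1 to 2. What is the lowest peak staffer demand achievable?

O@1: h1:9  h2:9  h3:6  h4:6  h5:6  h6:3  h7:0 → peak 9
O@2: h1:6  h2:9  h3:9  h4:6  h5:6  h6:3  h7:0 → peak 9
Best is O@1, peak 9.

9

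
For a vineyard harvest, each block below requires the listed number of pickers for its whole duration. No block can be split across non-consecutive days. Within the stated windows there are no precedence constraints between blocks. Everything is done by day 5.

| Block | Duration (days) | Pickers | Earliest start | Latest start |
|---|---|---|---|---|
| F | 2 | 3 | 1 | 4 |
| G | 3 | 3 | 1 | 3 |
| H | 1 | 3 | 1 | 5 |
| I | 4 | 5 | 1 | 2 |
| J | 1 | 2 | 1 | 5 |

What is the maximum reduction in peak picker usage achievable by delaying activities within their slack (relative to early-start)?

8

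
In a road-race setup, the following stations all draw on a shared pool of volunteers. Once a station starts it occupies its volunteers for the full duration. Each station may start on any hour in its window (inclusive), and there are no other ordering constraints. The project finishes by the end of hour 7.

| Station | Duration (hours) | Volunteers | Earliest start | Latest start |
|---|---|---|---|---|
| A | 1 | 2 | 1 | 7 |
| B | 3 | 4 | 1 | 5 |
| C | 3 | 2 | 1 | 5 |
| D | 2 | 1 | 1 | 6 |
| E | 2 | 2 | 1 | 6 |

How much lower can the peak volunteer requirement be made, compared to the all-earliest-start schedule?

7

Early-start peak: h1:11  h2:9  h3:6  h4:0  h5:0  h6:0  h7:0 ⇒ 11.
Leveled (A@1, B@5, C@2, D@1, E@3): h1:3  h2:3  h3:4  h4:4  h5:4  h6:4  h7:4 ⇒ 4.
Reduction 11 − 4 = 7.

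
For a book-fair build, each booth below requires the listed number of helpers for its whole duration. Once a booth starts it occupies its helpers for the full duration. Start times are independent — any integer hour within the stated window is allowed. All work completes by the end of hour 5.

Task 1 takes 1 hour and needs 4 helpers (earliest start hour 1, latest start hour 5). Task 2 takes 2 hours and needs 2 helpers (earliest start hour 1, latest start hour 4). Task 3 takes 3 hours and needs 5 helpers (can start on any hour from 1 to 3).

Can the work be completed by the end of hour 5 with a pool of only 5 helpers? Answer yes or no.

no

The minimum achievable peak is 6; 5 < 6, so no feasible schedule stays within the cap.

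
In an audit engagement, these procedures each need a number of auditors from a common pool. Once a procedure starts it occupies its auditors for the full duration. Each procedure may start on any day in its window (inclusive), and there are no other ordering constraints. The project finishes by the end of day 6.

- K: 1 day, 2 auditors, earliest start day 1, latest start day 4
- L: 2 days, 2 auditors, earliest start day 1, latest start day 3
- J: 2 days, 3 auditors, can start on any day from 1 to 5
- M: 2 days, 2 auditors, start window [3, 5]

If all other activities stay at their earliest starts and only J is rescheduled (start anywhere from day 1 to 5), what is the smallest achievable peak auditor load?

4

J@1: d1:7  d2:5  d3:2  d4:2  d5:0  d6:0 → peak 7
J@2: d1:4  d2:5  d3:5  d4:2  d5:0  d6:0 → peak 5
J@3: d1:4  d2:2  d3:5  d4:5  d5:0  d6:0 → peak 5
J@4: d1:4  d2:2  d3:2  d4:5  d5:3  d6:0 → peak 5
J@5: d1:4  d2:2  d3:2  d4:2  d5:3  d6:3 → peak 4
Best is J@5, peak 4.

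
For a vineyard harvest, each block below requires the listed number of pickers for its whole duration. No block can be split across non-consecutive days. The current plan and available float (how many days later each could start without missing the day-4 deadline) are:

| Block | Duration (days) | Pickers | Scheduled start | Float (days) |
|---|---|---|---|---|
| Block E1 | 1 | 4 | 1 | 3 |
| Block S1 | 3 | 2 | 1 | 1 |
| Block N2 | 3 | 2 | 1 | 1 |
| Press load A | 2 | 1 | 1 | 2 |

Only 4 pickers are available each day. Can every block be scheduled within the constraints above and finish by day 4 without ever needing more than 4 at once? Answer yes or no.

no

Total picker-days = 18; over 4 days the average is 18/4 > 4, so some day must exceed 4.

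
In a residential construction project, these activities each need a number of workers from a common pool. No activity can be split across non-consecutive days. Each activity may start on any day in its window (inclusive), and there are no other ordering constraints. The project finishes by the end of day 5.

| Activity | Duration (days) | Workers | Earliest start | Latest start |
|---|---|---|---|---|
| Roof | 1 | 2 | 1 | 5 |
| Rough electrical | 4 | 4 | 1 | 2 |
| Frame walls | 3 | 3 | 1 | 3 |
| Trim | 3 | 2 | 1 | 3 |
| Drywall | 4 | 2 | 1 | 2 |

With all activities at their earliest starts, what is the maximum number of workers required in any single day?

13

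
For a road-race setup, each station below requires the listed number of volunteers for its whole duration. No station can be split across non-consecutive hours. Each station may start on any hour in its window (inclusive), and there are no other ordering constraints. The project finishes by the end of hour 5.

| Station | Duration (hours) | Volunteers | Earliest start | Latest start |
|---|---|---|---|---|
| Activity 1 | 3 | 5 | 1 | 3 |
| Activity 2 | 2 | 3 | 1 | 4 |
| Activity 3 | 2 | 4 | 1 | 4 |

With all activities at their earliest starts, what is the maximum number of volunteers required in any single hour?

12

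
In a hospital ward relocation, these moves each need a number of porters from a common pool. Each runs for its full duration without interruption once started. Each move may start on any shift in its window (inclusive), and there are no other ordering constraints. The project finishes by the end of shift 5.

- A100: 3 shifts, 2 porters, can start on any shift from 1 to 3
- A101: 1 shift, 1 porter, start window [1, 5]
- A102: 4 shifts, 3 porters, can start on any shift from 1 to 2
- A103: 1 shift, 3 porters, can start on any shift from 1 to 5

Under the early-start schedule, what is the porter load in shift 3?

At early start, shift 3 has: A100, A102.
Demand: 2 + 3 = 5.

5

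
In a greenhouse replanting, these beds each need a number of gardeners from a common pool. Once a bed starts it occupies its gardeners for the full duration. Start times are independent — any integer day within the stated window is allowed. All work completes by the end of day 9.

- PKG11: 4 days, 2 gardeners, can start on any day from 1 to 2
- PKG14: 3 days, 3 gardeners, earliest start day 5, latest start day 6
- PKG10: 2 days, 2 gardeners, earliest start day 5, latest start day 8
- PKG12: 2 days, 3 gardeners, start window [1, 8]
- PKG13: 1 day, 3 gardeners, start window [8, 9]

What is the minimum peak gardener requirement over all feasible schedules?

Schedule PKG11@1, PKG14@5, PKG10@5, PKG12@1, PKG13@8: d1:5  d2:5  d3:2  d4:2  d5:5  d6:5  d7:3  d8:3  d9:0 — peak 5.

5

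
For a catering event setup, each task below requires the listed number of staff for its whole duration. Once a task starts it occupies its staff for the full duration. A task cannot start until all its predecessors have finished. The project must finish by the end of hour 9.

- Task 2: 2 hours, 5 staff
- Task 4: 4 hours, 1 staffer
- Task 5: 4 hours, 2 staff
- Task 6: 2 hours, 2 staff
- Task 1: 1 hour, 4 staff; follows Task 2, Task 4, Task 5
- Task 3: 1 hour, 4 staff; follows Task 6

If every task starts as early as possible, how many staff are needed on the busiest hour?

10

Early-start schedule: Task 2@1, Task 4@1, Task 5@1, Task 6@1, Task 1@5, Task 3@3.
Load per hour: hour 1: 10, hour 2: 10, hour 3: 7, hour 4: 3, hour 5: 4, hour 6: 0, hour 7: 0, hour 8: 0, hour 9: 0.
Peak is 10.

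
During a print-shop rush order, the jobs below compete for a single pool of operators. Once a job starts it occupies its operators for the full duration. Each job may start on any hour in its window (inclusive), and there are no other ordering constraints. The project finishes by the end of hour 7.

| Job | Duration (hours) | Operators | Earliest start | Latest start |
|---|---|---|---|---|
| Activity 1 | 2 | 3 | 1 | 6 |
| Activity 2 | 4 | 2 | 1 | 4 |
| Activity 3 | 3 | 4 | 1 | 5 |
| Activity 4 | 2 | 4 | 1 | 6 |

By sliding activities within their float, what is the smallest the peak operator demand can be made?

Early-start (Activity 1@1, Activity 2@1, Activity 3@1, Activity 4@1) gives peak 13: h1:13  h2:13  h3:6  h4:2  h5:0  h6:0  h7:0.
Shift Activity 3→3, Activity 4→6.
Schedule Activity 1@1, Activity 2@1, Activity 3@3, Activity 4@6: h1:5  h2:5  h3:6  h4:6  h5:4  h6:4  h7:4 — peak 6.

6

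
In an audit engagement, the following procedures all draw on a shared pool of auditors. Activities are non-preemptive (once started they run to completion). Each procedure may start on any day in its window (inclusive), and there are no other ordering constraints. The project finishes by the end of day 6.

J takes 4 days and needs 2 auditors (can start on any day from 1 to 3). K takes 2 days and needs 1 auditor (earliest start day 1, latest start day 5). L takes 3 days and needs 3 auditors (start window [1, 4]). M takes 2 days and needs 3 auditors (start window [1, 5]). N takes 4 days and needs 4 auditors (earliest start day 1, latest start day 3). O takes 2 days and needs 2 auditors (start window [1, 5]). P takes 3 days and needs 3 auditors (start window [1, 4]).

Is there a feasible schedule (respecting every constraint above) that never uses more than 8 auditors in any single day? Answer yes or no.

no

Total auditor-days = 54; over 6 days the average is 54/6 > 8, so some day must exceed 8.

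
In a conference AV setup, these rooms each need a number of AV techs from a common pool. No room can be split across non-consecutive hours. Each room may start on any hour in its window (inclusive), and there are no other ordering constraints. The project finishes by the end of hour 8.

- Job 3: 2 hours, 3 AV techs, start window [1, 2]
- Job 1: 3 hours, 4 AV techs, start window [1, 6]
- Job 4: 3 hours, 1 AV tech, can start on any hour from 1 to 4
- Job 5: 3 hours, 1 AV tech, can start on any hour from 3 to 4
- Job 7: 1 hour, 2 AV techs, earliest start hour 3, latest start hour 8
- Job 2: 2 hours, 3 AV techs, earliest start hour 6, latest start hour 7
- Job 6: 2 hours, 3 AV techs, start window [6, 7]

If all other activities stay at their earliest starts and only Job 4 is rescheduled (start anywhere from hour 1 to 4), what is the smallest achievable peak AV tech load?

7

Job 4@1: h1:8  h2:8  h3:8  h4:1  h5:1  h6:6  h7:6  h8:0 → peak 8
Job 4@2: h1:7  h2:8  h3:8  h4:2  h5:1  h6:6  h7:6  h8:0 → peak 8
Job 4@3: h1:7  h2:7  h3:8  h4:2  h5:2  h6:6  h7:6  h8:0 → peak 8
Job 4@4: h1:7  h2:7  h3:7  h4:2  h5:2  h6:7  h7:6  h8:0 → peak 7
Best is Job 4@4, peak 7.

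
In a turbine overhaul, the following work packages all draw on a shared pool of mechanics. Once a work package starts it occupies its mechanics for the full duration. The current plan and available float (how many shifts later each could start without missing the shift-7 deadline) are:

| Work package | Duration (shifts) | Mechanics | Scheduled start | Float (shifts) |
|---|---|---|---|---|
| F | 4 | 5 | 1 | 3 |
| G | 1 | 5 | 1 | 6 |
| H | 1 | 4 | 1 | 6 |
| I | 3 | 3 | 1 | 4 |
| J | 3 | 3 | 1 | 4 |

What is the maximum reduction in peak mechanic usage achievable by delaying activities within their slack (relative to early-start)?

12

Early-start peak: s1:20  s2:11  s3:11  s4:5  s5:0  s6:0  s7:0 ⇒ 20.
Leveled (F@1, G@5, H@6, I@1, J@4): s1:8  s2:8  s3:8  s4:8  s5:8  s6:7  s7:0 ⇒ 8.
Reduction 20 − 8 = 12.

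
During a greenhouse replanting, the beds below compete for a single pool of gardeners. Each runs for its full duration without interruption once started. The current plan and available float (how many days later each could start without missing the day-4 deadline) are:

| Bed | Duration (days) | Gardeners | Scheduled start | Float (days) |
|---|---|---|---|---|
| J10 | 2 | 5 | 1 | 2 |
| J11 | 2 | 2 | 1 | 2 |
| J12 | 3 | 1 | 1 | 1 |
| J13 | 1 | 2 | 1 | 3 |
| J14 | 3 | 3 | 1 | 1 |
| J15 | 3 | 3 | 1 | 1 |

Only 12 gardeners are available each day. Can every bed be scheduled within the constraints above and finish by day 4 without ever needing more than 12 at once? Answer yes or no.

yes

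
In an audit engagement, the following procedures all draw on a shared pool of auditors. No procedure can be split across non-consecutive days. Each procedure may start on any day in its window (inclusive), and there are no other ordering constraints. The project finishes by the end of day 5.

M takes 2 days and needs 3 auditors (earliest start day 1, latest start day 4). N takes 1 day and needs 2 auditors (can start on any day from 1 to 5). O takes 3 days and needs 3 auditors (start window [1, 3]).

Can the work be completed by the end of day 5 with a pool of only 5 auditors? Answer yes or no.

Schedule M@1, N@1, O@3: d1:5  d2:3  d3:3  d4:3  d5:3 — peak 5 ≤ 5.

yes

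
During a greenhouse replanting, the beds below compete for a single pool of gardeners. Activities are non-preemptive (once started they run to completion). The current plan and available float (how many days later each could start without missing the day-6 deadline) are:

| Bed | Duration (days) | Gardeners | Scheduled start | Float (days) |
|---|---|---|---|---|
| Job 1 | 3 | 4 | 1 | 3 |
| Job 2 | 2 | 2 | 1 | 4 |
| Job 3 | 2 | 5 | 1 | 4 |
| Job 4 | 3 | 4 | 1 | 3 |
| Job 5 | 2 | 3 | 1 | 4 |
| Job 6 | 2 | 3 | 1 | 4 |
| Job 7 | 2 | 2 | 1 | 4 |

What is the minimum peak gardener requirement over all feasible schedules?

Early-start (Job 1@1, Job 2@1, Job 3@1, Job 4@1, Job 5@1, Job 6@1, Job 7@1) gives peak 23: d1:23  d2:23  d3:8  d4:0  d5:0  d6:0.
Shift Job 3→3, Job 4→4, Job 6→5, Job 7→5.
Schedule Job 1@1, Job 2@1, Job 3@3, Job 4@4, Job 5@1, Job 6@5, Job 7@5: d1:9  d2:9  d3:9  d4:9  d5:9  d6:9 — peak 9.
Total gardener-days = 54 over 6 days ⇒ peak ≥ ⌈54/6⌉ = 9, so 9 is optimal.

9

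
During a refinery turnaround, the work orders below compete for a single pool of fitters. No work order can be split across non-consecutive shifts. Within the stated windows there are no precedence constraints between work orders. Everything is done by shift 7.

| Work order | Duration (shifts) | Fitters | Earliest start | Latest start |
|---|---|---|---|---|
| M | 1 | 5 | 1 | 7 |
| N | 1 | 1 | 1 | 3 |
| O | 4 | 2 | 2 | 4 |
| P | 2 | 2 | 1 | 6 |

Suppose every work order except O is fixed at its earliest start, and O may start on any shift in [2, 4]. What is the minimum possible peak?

O@2: s1:8  s2:4  s3:2  s4:2  s5:2  s6:0  s7:0 → peak 8
O@3: s1:8  s2:2  s3:2  s4:2  s5:2  s6:2  s7:0 → peak 8
O@4: s1:8  s2:2  s3:0  s4:2  s5:2  s6:2  s7:2 → peak 8
Best is O@2, peak 8.

8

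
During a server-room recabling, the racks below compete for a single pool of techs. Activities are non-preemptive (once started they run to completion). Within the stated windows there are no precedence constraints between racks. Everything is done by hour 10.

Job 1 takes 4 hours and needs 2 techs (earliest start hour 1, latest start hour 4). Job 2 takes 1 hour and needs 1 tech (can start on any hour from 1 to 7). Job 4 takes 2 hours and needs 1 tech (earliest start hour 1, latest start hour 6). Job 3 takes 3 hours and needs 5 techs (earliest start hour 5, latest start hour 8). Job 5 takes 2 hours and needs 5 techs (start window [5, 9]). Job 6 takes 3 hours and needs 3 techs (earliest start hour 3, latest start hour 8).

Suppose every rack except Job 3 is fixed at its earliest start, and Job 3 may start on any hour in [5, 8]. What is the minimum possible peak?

Job 3@5: h1:4  h2:3  h3:5  h4:5  h5:13  h6:10  h7:5  h8:0  h9:0  h10:0 → peak 13
Job 3@6: h1:4  h2:3  h3:5  h4:5  h5:8  h6:10  h7:5  h8:5  h9:0  h10:0 → peak 10
Job 3@7: h1:4  h2:3  h3:5  h4:5  h5:8  h6:5  h7:5  h8:5  h9:5  h10:0 → peak 8
Job 3@8: h1:4  h2:3  h3:5  h4:5  h5:8  h6:5  h7:0  h8:5  h9:5  h10:5 → peak 8
Best is Job 3@7, peak 8.

8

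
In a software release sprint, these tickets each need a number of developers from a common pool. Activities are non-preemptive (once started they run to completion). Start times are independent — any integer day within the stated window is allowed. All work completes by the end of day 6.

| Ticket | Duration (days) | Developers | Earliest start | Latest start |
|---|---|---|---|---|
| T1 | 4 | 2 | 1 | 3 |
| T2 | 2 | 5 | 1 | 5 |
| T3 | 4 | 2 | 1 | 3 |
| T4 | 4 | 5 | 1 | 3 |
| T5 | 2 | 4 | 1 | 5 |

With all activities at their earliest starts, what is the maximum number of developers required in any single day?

Early-start schedule: T1@1, T2@1, T3@1, T4@1, T5@1.
Load per day: day 1: 18, day 2: 18, day 3: 9, day 4: 9, day 5: 0, day 6: 0.
Peak is 18.

18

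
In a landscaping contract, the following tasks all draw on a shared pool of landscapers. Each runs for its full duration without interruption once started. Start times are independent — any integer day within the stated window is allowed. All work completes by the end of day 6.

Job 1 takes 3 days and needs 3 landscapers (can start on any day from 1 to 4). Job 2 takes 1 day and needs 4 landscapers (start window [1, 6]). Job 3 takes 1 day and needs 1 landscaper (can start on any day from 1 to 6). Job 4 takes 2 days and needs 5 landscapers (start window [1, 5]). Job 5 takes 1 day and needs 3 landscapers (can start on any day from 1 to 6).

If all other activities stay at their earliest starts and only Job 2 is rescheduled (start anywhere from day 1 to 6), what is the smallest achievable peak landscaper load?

12

Job 2@1: d1:16  d2:8  d3:3  d4:0  d5:0  d6:0 → peak 16
Job 2@2: d1:12  d2:12  d3:3  d4:0  d5:0  d6:0 → peak 12
Job 2@3: d1:12  d2:8  d3:7  d4:0  d5:0  d6:0 → peak 12
Job 2@4: d1:12  d2:8  d3:3  d4:4  d5:0  d6:0 → peak 12
Job 2@5: d1:12  d2:8  d3:3  d4:0  d5:4  d6:0 → peak 12
Job 2@6: d1:12  d2:8  d3:3  d4:0  d5:0  d6:4 → peak 12
Best is Job 2@2, peak 12.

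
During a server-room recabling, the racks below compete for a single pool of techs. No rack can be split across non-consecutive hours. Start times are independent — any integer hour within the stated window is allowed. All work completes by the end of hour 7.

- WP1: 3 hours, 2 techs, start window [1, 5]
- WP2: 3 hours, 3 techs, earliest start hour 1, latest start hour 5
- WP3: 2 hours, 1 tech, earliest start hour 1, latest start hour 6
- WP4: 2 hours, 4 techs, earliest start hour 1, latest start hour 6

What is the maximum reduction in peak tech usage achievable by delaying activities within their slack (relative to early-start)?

5

Early-start peak: h1:10  h2:10  h3:5  h4:0  h5:0  h6:0  h7:0 ⇒ 10.
Leveled (WP1@1, WP2@1, WP3@4, WP4@4): h1:5  h2:5  h3:5  h4:5  h5:5  h6:0  h7:0 ⇒ 5.
Reduction 10 − 5 = 5.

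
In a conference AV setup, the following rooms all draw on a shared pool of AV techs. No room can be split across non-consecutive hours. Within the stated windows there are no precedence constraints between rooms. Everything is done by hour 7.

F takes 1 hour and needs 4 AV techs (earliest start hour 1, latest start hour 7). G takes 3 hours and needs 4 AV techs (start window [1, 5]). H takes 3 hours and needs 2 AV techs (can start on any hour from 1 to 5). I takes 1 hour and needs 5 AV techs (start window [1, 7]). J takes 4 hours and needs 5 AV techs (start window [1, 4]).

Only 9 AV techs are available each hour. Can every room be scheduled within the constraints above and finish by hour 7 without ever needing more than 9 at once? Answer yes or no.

yes

Schedule F@1, G@1, H@3, I@2, J@4: h1:8  h2:9  h3:6  h4:7  h5:7  h6:5  h7:5 — peak 9 ≤ 9.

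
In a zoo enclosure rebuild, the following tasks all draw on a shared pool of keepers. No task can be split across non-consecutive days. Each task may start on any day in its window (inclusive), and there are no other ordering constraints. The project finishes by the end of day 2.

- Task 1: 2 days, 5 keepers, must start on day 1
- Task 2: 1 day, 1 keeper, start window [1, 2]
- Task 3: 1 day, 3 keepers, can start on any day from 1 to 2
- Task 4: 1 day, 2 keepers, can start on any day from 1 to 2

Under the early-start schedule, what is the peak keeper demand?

11

Early-start schedule: Task 1@1, Task 2@1, Task 3@1, Task 4@1.
Load per day: day 1: 11, day 2: 5.
Peak is 11.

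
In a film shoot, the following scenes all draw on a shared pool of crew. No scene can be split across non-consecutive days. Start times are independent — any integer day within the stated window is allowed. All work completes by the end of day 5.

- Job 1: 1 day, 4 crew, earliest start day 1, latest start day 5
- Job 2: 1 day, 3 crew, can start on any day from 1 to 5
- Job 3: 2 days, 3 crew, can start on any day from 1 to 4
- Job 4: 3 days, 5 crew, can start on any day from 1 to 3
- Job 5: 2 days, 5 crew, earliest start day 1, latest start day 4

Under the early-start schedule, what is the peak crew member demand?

20

Early-start schedule: Job 1@1, Job 2@1, Job 3@1, Job 4@1, Job 5@1.
Load per day: day 1: 20, day 2: 13, day 3: 5, day 4: 0, day 5: 0.
Peak is 20.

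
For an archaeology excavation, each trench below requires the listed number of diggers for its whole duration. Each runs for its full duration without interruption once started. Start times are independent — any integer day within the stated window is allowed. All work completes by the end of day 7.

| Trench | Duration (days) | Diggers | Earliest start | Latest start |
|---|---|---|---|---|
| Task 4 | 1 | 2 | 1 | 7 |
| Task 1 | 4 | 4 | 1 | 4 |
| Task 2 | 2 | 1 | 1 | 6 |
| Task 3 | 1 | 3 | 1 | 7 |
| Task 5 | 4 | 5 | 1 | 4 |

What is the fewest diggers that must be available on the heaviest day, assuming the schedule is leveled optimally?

9

Early-start (Task 4@1, Task 1@1, Task 2@1, Task 3@1, Task 5@1) gives peak 15: d1:15  d2:10  d3:9  d4:9  d5:0  d6:0  d7:0.
Shift Task 3→2, Task 5→3.
Schedule Task 4@1, Task 1@1, Task 2@1, Task 3@2, Task 5@3: d1:7  d2:8  d3:9  d4:9  d5:5  d6:5  d7:0 — peak 9.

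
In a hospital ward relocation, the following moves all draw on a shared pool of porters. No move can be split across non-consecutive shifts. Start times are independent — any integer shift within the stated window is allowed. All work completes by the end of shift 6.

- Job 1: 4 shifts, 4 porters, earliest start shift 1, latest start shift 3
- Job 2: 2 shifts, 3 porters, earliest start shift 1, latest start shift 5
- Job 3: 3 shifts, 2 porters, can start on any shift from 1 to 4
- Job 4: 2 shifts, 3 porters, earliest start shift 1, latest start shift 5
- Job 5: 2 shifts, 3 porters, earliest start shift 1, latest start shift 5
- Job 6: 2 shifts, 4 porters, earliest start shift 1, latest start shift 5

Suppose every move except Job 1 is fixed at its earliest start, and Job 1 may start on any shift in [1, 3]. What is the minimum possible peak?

15

Job 1@1: s1:19  s2:19  s3:6  s4:4  s5:0  s6:0 → peak 19
Job 1@2: s1:15  s2:19  s3:6  s4:4  s5:4  s6:0 → peak 19
Job 1@3: s1:15  s2:15  s3:6  s4:4  s5:4  s6:4 → peak 15
Best is Job 1@3, peak 15.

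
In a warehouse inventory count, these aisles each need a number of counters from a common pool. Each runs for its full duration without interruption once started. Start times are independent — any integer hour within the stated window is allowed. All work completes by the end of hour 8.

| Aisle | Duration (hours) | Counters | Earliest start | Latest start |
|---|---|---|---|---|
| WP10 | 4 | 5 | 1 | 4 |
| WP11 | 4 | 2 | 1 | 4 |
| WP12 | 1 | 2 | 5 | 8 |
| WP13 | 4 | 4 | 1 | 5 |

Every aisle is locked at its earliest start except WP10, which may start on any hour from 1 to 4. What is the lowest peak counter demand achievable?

WP10@1: h1:11  h2:11  h3:11  h4:11  h5:2  h6:0  h7:0  h8:0 → peak 11
WP10@2: h1:6  h2:11  h3:11  h4:11  h5:7  h6:0  h7:0  h8:0 → peak 11
WP10@3: h1:6  h2:6  h3:11  h4:11  h5:7  h6:5  h7:0  h8:0 → peak 11
WP10@4: h1:6  h2:6  h3:6  h4:11  h5:7  h6:5  h7:5  h8:0 → peak 11
Best is WP10@1, peak 11.

11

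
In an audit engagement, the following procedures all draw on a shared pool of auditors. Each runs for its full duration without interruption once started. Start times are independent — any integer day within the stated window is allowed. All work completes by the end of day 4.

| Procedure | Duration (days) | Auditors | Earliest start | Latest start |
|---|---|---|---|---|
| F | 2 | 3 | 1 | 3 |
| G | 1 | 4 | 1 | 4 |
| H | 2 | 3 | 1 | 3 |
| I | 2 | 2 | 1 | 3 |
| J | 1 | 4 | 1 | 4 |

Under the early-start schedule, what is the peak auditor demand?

16

Early-start schedule: F@1, G@1, H@1, I@1, J@1.
Load per day: day 1: 16, day 2: 8, day 3: 0, day 4: 0.
Peak is 16.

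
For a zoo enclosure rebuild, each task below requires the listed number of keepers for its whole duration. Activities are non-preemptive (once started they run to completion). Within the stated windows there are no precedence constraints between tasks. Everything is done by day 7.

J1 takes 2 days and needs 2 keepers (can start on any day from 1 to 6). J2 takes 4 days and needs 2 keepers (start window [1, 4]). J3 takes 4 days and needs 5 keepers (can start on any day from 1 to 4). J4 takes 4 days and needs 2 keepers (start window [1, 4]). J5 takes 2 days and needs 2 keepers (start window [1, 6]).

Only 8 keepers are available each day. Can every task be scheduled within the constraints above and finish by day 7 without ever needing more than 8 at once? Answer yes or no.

The minimum achievable peak is 9; 8 < 9, so no feasible schedule stays within the cap.

no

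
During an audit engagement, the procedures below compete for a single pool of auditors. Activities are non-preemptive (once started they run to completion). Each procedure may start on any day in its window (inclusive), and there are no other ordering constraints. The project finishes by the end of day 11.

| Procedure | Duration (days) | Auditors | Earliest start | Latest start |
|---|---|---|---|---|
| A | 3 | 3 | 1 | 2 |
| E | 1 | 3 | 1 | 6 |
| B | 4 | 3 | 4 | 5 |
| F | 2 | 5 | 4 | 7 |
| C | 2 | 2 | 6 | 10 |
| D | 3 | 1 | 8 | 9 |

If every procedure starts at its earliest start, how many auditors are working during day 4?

8

At early start, day 4 has: B, F.
Demand: 3 + 5 = 8.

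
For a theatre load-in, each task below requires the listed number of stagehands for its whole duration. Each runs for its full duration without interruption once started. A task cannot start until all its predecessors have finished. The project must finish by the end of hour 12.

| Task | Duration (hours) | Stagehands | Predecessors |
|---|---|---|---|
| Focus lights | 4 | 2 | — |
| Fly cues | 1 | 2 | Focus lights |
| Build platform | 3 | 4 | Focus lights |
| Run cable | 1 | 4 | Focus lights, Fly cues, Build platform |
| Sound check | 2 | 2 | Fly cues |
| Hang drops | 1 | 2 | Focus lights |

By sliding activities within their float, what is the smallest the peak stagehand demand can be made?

4

Early-start (Focus lights@1, Fly cues@5, Build platform@5, Run cable@8, Sound check@6, Hang drops@5) gives peak 8: h1:2  h2:2  h3:2  h4:2  h5:8  h6:6  h7:6  h8:4  h9:0  h10:0  h11:0  h12:0.
Shift Build platform→6, Run cable→9, Sound check→10.
Schedule Focus lights@1, Fly cues@5, Build platform@6, Run cable@9, Sound check@10, Hang drops@5: h1:2  h2:2  h3:2  h4:2  h5:4  h6:4  h7:4  h8:4  h9:4  h10:2  h11:2  h12:0 — peak 4.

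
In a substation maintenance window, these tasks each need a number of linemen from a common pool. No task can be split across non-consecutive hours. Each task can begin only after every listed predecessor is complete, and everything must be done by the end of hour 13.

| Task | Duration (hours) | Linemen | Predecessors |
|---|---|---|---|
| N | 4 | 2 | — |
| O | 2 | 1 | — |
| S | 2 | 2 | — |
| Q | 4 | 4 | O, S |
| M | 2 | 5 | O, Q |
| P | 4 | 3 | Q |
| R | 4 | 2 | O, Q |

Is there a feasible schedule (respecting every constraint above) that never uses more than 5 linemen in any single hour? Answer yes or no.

The minimum achievable peak is 6; 5 < 6, so no feasible schedule stays within the cap.

no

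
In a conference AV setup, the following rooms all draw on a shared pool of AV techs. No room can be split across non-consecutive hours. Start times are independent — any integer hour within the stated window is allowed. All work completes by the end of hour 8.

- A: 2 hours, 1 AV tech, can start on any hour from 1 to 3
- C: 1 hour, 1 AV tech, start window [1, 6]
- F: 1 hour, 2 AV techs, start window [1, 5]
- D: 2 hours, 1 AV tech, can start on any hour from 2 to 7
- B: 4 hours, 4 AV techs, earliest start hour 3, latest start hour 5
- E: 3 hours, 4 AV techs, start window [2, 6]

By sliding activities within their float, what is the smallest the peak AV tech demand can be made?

5

Early-start (A@1, C@1, F@1, D@2, B@3, E@2) gives peak 9: h1:4  h2:6  h3:9  h4:8  h5:4  h6:4  h7:0  h8:0.
Shift D→3, B→5.
Schedule A@1, C@1, F@1, D@3, B@5, E@2: h1:4  h2:5  h3:5  h4:5  h5:4  h6:4  h7:4  h8:4 — peak 5.
Total AV tech-hours = 35 over 8 hours ⇒ peak ≥ ⌈35/8⌉ = 5, so 5 is optimal.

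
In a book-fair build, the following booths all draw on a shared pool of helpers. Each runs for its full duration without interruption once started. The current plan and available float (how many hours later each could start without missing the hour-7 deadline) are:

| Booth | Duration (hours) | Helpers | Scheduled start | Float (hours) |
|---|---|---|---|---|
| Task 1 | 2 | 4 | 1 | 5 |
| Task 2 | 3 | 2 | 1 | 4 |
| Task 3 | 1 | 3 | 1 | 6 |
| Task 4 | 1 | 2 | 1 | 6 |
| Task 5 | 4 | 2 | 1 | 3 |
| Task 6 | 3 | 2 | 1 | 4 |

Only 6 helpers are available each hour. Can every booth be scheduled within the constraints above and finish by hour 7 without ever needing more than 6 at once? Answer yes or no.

Schedule Task 1@1, Task 2@1, Task 3@3, Task 4@4, Task 5@4, Task 6@4: h1:6  h2:6  h3:5  h4:6  h5:4  h6:4  h7:2 — peak 6 ≤ 6.

yes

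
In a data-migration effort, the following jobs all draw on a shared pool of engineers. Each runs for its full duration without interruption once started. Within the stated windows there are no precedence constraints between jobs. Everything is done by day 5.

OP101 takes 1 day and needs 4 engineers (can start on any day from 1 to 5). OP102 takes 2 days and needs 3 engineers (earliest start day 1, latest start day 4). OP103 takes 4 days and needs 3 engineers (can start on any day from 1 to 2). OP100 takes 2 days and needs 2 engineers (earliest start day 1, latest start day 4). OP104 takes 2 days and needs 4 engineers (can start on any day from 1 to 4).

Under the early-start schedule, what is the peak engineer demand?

Early-start schedule: OP101@1, OP102@1, OP103@1, OP100@1, OP104@1.
Load per day: day 1: 16, day 2: 12, day 3: 3, day 4: 3, day 5: 0.
Peak is 16.

16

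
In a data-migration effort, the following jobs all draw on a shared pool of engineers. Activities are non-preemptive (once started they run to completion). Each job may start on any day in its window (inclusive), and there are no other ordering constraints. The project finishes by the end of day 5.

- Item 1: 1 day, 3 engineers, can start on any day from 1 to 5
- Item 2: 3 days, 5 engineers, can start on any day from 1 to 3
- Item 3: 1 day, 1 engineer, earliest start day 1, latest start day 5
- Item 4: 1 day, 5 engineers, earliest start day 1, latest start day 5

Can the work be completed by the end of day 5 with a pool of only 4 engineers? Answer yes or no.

Total engineer-days = 24; over 5 days the average is 24/5 > 4, so some day must exceed 4.

no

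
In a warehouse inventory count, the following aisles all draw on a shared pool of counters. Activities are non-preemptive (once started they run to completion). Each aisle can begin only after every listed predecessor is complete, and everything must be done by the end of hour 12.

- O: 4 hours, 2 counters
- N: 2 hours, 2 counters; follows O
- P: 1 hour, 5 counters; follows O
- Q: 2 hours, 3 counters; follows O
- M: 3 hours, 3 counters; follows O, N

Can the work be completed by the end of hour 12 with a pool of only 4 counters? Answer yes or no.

no

The minimum achievable peak is 5; 4 < 5, so no feasible schedule stays within the cap.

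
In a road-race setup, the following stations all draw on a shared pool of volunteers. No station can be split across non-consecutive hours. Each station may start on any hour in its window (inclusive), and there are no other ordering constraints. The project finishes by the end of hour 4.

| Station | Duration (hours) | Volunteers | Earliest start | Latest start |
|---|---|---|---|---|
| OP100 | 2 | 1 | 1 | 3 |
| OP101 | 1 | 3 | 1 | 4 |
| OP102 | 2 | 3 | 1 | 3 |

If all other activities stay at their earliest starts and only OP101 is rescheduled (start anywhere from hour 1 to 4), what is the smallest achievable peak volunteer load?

OP101@1: h1:7  h2:4  h3:0  h4:0 → peak 7
OP101@2: h1:4  h2:7  h3:0  h4:0 → peak 7
OP101@3: h1:4  h2:4  h3:3  h4:0 → peak 4
OP101@4: h1:4  h2:4  h3:0  h4:3 → peak 4
Best is OP101@3, peak 4.

4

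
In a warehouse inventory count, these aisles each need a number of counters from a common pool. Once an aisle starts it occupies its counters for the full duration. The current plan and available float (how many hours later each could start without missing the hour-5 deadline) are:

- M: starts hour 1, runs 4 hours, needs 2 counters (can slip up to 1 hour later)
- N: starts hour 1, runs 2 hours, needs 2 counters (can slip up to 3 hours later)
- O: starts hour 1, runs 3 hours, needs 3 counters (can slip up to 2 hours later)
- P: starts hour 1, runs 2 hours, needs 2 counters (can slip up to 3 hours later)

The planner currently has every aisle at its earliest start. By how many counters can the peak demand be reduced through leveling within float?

Early-start peak: h1:9  h2:9  h3:5  h4:2  h5:0 ⇒ 9.
Leveled (M@1, N@1, O@3, P@1): h1:6  h2:6  h3:5  h4:5  h5:3 ⇒ 6.
Reduction 9 − 6 = 3.

3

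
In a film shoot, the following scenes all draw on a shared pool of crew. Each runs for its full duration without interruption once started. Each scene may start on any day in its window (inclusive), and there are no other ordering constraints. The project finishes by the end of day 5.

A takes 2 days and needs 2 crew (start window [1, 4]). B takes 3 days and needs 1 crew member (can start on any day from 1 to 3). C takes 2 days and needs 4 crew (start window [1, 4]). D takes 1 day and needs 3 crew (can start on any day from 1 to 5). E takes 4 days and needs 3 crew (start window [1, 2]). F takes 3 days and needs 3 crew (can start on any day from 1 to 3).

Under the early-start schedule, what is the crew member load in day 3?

At early start, day 3 has: B, E, F.
Demand: 1 + 3 + 3 = 7.

7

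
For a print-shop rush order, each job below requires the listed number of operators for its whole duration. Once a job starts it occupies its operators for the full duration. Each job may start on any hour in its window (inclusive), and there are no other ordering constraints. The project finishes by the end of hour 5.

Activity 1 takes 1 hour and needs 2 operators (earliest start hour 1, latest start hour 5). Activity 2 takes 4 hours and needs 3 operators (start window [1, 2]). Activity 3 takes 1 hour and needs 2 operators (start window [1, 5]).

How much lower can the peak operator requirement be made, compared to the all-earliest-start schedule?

3

Early-start peak: h1:7  h2:3  h3:3  h4:3  h5:0 ⇒ 7.
Leveled (Activity 1@1, Activity 2@2, Activity 3@1): h1:4  h2:3  h3:3  h4:3  h5:3 ⇒ 4.
Reduction 7 − 4 = 3.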